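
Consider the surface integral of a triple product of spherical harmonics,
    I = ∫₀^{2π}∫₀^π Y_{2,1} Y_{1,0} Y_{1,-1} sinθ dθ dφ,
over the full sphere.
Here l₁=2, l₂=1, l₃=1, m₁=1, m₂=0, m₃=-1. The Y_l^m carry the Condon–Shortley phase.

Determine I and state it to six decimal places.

-0.218510

Checks pass: Σm=0; 4 even; l₃=1∈[1,3].
(2·2+1)(2·1+1)(2·1+1) = 45
Δ: 2! 2! 0! / 5! → 1/30
sum: t=1:−1/1 = -1/1
3j²(2 1 1; 0 0 0) = Δ·Π!·Σ² = 2/15  (sign +1)
sum: t=1:−1/2 = -1/2
3j²(2 1 1; 1 0 -1) = Δ·Π!·Σ² = 1/10  (sign -1)
combine: 4πI² = 45·2/15·1/10 = 3/5
take √, sign -1: I = -0.21850969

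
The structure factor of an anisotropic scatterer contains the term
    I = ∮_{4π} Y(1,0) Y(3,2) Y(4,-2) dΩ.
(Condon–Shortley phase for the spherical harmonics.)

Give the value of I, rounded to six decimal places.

Rules hold: Σm=0, L=8 even, 2≤4≤4.
N = 3·7·9 = 189
Δ = 0!·2!·6!/9! = 1/252
Racah Σ t=0..0: t=0:+1/36 = 1/36
⇒ 3j(1 3 4; 0 0 0)² = 4/63, sgn +1
Racah Σ t=0..0: t=0:+1/120 = 1/120
⇒ 3j(1 3 4; 0 2 -2)² = 1/21, sgn +1
4πI² = N·(3j₀)²·(3jₘ)² = 4/7
I = +1·√(0.571429/4π) = 0.21324362

0.213244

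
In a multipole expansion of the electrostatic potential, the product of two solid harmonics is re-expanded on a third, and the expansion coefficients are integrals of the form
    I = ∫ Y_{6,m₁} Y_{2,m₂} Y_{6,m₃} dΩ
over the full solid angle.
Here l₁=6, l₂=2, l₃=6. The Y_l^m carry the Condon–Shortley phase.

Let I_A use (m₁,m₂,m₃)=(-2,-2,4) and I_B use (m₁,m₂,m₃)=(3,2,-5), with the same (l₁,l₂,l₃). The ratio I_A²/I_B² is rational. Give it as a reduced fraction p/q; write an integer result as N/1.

Same 6,2,6: normalisation and zero-m 3j drop out of the ratio.
A: Δ: 2! 10! 2! / 15! → 1/90090; sum: t=0:+1/322560 = 1/322560; 3j²(6 2 6; -2 -2 4) = Δ·Π!·Σ² = 18/1001  (sign +1)
B: Δ: 2! 10! 2! / 15! → 1/90090; sum: t=2:+1/1451520 = 1/1451520; 3j²(6 2 6; 3 2 -5) = Δ·Π!·Σ² = 1/91  (sign -1)
I_A²/I_B² = (18/1001)/(1/91) = 18/11

18/11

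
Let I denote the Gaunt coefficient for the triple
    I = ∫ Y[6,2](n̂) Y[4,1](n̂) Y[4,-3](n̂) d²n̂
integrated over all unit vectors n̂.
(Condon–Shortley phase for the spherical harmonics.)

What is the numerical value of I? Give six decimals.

-0.165283

Rules hold: Σm=0, L=14 even, 2≤4≤10.
N = 13·9·9 = 1053
Δ = 6!·6!·2!/15! = 1/1261260
Racah Σ t=2..4: t=2:+1/4608 t=3:−1/1296 t=4:+1/4608 = -7/20736
⇒ 3j(6 4 4; 0 0 0)² = 20/1287, sgn -1
Racah Σ t=3..4: t=3:−1/8640 t=4:+1/34560 = -1/11520
⇒ 3j(6 4 4; 2 1 -3)² = 3/143, sgn +1
4πI² = N·(3j₀)²·(3jₘ)² = 540/1573
I = -1·√(0.343293/4π) = -0.16528277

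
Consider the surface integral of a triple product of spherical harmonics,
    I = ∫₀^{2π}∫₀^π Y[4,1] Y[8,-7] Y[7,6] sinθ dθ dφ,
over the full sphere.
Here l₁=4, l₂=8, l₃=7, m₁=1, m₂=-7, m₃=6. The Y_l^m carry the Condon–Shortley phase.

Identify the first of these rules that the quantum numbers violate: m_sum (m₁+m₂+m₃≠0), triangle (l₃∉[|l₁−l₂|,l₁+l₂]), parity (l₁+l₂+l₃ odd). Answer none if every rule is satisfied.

azimuthal sum: 1 − 7 + 6 = 0  ✓
4 ≤ 7 ≤ 12 (triangle on l)  ✓
L = 4 + 8 + 7 = 19 (odd)  ✗

parity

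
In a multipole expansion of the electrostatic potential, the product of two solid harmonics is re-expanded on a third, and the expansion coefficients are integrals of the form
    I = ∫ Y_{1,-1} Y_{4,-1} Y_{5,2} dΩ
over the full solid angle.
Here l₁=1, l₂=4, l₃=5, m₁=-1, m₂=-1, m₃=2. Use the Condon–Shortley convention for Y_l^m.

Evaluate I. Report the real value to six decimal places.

Rules hold: Σm=0, L=10 even, 3≤5≤5.
N = 3·9·11 = 297
Δ = 0!·2!·8!/11! = 1/495
Racah Σ t=0..0: t=0:+1/576 = 1/576
⇒ 3j(1 4 5; 0 0 0)² = 5/99, sgn -1
Racah Σ t=0..0: t=0:+1/1440 = 1/1440
⇒ 3j(1 4 5; -1 -1 2)² = 7/165, sgn -1
4πI² = N·(3j₀)²·(3jₘ)² = 7/11
I = +1·√(0.636364/4π) = 0.22503380

0.225034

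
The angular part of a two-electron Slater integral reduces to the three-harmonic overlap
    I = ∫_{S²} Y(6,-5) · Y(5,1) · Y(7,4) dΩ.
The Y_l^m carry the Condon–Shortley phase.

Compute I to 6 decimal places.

0.069574

Rules hold: Σm=0, L=18 even, 1≤7≤11.
N = 13·11·15 = 2145
Δ = 4!·8!·6!/19! = 1/174594420
Racah Σ t=0..4: t=0:+1/4147200 t=1:−1/207360 t=2:+1/82944 t=3:−1/207360 t=4:+1/4147200 = 1/345600
⇒ 3j(6 5 7; 0 0 0)² = 420/46189, sgn -1
Racah Σ t=3..4: t=3:−1/8709120 t=4:+1/5806080 = 1/17418240
⇒ 3j(6 5 7; -5 1 4)² = 275/88179, sgn -1
4πI² = N·(3j₀)²·(3jₘ)² = 82500/1356277
I = +1·√(0.0608283/4π) = 0.06957414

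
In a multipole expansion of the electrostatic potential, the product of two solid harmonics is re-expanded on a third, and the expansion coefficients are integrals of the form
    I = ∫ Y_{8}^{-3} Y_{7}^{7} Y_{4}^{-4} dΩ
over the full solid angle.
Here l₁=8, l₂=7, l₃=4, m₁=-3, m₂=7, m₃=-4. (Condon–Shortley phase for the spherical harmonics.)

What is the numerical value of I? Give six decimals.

Σlᵢ=19 odd — θ-integrand is odd under cosθ→−cosθ; I=0

0.000000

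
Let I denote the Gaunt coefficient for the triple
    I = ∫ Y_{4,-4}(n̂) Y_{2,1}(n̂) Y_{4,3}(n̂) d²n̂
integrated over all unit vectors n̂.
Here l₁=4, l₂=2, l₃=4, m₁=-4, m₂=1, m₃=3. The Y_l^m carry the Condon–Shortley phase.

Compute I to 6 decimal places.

Rules hold: Σm=0, L=10 even, 2≤4≤6.
N = 9·5·9 = 405
Δ = 2!·6!·2!/11! = 1/13860
Racah Σ t=0..2: t=0:+1/192 t=1:−1/36 t=2:+1/192 = -5/288
⇒ 3j(4 2 4; 0 0 0)² = 20/693, sgn -1
Racah Σ t=2..2: t=2:+1/1440 = 1/1440
⇒ 3j(4 2 4; -4 1 3)² = 7/165, sgn -1
4πI² = N·(3j₀)²·(3jₘ)² = 60/121
I = +1·√(0.495868/4π) = 0.19864517

0.198645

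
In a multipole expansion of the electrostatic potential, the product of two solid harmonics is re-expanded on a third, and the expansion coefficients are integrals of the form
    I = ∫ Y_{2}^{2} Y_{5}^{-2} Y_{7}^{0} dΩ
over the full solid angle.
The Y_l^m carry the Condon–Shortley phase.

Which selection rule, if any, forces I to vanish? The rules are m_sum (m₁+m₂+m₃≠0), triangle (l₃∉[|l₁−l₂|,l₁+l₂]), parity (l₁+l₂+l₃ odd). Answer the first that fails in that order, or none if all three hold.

none

Σmᵢ = 0  ✓
l₃∈[|l₁−l₂|,l₁+l₂]=[3,7], have l₃=7  ✓
Σlᵢ = 14 ⇒ even  ✓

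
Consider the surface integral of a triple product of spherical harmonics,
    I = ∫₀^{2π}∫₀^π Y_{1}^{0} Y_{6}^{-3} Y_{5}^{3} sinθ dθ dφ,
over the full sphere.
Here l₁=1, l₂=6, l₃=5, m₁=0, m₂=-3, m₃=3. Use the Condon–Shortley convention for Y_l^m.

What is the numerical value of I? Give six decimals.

Checks pass: Σm=0; 12 even; l₃=5∈[5,7].
(2·1+1)(2·6+1)(2·5+1) = 429
Δ: 2! 0! 10! / 13! → 1/858
sum: t=1:−1/14400 = -1/14400
3j²(1 6 5; 0 0 0) = Δ·Π!·Σ² = 6/143  (sign +1)
sum: t=1:−1/80640 = -1/80640
3j²(1 6 5; 0 -3 3) = Δ·Π!·Σ² = 9/286  (sign -1)
combine: 4πI² = 429·6/143·9/286 = 81/143
take √, sign -1: I = -0.21230956

-0.212310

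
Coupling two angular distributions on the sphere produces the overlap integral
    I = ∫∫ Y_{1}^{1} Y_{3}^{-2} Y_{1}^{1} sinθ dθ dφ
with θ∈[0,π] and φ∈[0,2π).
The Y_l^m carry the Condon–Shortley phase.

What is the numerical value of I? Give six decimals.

0.000000

triangle: need 2≤l₃≤4, have 1; I=0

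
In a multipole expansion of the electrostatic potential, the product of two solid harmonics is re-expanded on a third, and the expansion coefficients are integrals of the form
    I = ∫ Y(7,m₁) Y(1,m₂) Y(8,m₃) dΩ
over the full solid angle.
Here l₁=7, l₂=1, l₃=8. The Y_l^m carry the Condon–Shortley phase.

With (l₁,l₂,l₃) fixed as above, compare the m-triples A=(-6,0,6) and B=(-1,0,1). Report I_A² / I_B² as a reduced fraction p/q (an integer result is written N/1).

4/9

l's match ⇒ only the (l;m) 3-j factors differ between A and B.
A: triangle coeff Δ(7,1,8) = 1/2040; Σ_t [0,0]: t=0:+1/6227020800 = 1/6227020800; (3j)²=7/510 [(7 1 8; -6 0 6)], sign=+1
B: triangle coeff Δ(7,1,8) = 1/2040; Σ_t [0,0]: t=0:+1/29030400 = 1/29030400; (3j)²=21/680 [(7 1 8; -1 0 1)], sign=-1
I_A²/I_B² = (7/510)/(21/680) = 4/9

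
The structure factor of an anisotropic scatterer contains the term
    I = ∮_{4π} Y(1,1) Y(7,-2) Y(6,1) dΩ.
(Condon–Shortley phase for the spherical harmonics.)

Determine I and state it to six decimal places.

m-sum 0 ✓  L=14 even ✓  6≤6≤8 ✓
Π(2lᵢ+1) = 3×15×13 = 585
triangle coeff Δ(1,7,6) = 1/1365
Σ_t [1,1]: t=1:−1/518400 = -1/518400
(3j)²=7/195 [(1 7 6; 0 0 0)], sign=-1
Σ_t [0,0]: t=0:+1/1209600 = 1/1209600
(3j)²=12/455 [(1 7 6; 1 -2 1)], sign=-1
⇒ 4πI² = 36/65
I = (+1)√(36/65/(4π)) = 0.20993732

0.209937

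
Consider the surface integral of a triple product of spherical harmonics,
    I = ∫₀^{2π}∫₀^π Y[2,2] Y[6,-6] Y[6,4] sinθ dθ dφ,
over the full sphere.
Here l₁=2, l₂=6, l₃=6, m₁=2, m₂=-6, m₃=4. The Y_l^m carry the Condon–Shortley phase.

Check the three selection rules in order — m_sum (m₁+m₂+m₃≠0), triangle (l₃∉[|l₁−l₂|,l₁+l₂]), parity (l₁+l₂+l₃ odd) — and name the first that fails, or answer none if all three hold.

m₁+m₂+m₃ = 2 − 6 + 4 = 0  ✓
triangle: |2−6|=4 ≤ l₃=6 ≤ 2+6=8  ✓
parity: l₁+l₂+l₃ = 14 is even  ✓

none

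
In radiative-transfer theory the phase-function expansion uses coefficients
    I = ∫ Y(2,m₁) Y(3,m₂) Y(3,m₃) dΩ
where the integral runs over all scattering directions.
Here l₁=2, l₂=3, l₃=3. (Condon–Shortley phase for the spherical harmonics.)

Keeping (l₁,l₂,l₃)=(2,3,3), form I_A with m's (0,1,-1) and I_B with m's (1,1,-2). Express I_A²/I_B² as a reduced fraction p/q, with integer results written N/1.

Same 2,3,3: normalisation and zero-m 3j drop out of the ratio.
A: Δ: 2! 2! 4! / 9! → 1/3780; sum: t=0:+1/96 t=1:−1/6 t=2:+1/16 = -3/32; 3j²(2 3 3; 0 1 -1) = Δ·Π!·Σ² = 3/140  (sign -1)
B: Δ: 2! 2! 4! / 9! → 1/3780; sum: t=0:+1/48 t=1:−1/12 = -1/16; 3j²(2 3 3; 1 1 -2) = Δ·Π!·Σ² = 1/28  (sign +1)
I_A²/I_B² = (3/140)/(1/28) = 3/5

3/5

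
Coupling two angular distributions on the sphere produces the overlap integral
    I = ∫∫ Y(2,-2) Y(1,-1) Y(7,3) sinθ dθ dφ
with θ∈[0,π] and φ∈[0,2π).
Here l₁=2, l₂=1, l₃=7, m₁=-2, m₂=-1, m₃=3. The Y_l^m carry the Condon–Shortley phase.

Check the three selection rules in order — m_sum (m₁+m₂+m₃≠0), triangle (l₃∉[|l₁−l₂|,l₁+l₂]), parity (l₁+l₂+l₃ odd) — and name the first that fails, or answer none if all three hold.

triangle

m₁+m₂+m₃ = -2 − 1 + 3 = 0  ✓
triangle: |2−1|=1 ≤ l₃=7 ≤ 2+1=3  ✗
parity: l₁+l₂+l₃ = 10 is even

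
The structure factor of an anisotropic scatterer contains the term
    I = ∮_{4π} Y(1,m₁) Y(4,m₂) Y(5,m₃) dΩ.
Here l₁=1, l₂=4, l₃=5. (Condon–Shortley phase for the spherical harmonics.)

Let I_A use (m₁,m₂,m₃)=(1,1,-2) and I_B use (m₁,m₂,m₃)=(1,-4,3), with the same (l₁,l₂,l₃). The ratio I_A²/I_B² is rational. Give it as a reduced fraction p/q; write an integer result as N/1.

21/1

Shared (l₁,l₂,l₃)=(1,4,5): N and (l;000)² cancel in I_A²/I_B².
A: Δ = 0!·2!·8!/11! = 1/495; Racah Σ t=0..0: t=0:+1/1440 = 1/1440; ⇒ 3j(1 4 5; 1 1 -2)² = 7/165, sgn -1
B: Δ = 0!·2!·8!/11! = 1/495; Racah Σ t=0..0: t=0:+1/80640 = 1/80640; ⇒ 3j(1 4 5; 1 -4 3)² = 1/495, sgn +1
I_A²/I_B² = (7/165)/(1/495) = 21/1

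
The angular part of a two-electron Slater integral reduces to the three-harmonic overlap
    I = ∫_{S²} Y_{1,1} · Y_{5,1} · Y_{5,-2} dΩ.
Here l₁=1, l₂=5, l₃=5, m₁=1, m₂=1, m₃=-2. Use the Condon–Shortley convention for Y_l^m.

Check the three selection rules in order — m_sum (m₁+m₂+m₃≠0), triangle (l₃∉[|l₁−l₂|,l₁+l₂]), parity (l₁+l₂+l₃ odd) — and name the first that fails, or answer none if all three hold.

parity

Σmᵢ = 0  ✓
l₃∈[|l₁−l₂|,l₁+l₂]=[4,6], have l₃=5  ✓
Σlᵢ = 11 ⇒ odd  ✗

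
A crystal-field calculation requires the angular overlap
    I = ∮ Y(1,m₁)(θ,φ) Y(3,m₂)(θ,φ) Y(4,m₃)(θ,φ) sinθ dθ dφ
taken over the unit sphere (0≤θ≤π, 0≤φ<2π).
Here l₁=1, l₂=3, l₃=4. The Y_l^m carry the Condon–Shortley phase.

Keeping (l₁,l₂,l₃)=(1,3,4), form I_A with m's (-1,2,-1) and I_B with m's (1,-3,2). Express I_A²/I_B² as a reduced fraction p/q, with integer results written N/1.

3/1

Shared (l₁,l₂,l₃)=(1,3,4): N and (l;000)² cancel in I_A²/I_B².
A: Δ = 0!·2!·6!/9! = 1/252; Racah Σ t=0..0: t=0:+1/240 = 1/240; ⇒ 3j(1 3 4; -1 2 -1)² = 1/84, sgn -1
B: Δ = 0!·2!·6!/9! = 1/252; Racah Σ t=0..0: t=0:+1/1440 = 1/1440; ⇒ 3j(1 3 4; 1 -3 2)² = 1/252, sgn +1
I_A²/I_B² = (1/84)/(1/252) = 3/1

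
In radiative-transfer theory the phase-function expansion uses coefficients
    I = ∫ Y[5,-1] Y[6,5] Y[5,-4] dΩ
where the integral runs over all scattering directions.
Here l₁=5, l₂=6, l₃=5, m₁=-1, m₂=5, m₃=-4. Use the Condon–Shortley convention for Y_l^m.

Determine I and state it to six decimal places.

0.158629

m-sum 0 ✓  L=16 even ✓  1≤5≤11 ✓
Π(2lᵢ+1) = 11×13×11 = 1573
triangle coeff Δ(5,6,5) = 1/28588560
Σ_t [1,5]: t=1:−1/345600 t=2:+1/13824 t=3:−1/5184 t=4:+1/13824 t=5:−1/345600 = -7/129600
(3j)²=80/7293 [(5 6 5; 0 0 0)], sign=+1
Σ_t [5,6]: t=5:−1/518400 t=6:+1/2073600 = -1/691200
(3j)²=81/4420 [(5 6 5; -1 5 -4)], sign=+1
⇒ 4πI² = 1188/3757
I = (+1)√(1188/3757/(4π)) = 0.15862904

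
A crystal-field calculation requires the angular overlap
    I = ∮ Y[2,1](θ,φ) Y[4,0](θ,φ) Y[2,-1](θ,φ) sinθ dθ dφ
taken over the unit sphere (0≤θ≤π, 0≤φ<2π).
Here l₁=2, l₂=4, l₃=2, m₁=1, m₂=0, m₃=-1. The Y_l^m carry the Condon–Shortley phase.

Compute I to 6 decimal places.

Rules hold: Σm=0, L=8 even, 2≤2≤6.
N = 5·9·5 = 225
Δ = 4!·0!·4!/9! = 1/630
Racah Σ t=2..2: t=2:+1/16 = 1/16
⇒ 3j(2 4 2; 0 0 0)² = 2/35, sgn +1
Racah Σ t=1..1: t=1:−1/36 = -1/36
⇒ 3j(2 4 2; 1 0 -1)² = 8/315, sgn +1
4πI² = N·(3j₀)²·(3jₘ)² = 16/49
I = +1·√(0.326531/4π) = 0.16119702

0.161197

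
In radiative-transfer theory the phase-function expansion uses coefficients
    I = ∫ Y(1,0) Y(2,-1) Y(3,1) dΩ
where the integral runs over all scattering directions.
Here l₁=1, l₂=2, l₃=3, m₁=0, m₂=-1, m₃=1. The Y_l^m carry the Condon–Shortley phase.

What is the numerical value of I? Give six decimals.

-0.233597

Rules hold: Σm=0, L=6 even, 1≤3≤3.
N = 3·5·7 = 105
Δ = 0!·2!·4!/7! = 1/105
Racah Σ t=0..0: t=0:+1/4 = 1/4
⇒ 3j(1 2 3; 0 0 0)² = 3/35, sgn -1
Racah Σ t=0..0: t=0:+1/6 = 1/6
⇒ 3j(1 2 3; 0 -1 1)² = 8/105, sgn +1
4πI² = N·(3j₀)²·(3jₘ)² = 24/35
I = -1·√(0.685714/4π) = -0.23359668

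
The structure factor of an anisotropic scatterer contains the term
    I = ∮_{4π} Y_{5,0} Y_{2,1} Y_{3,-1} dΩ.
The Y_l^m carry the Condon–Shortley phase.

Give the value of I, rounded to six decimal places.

0.169433

Rules hold: Σm=0, L=10 even, 3≤3≤7.
N = 11·5·7 = 385
Δ = 4!·6!·0!/11! = 1/2310
Racah Σ t=2..2: t=2:+1/144 = 1/144
⇒ 3j(5 2 3; 0 0 0)² = 10/231, sgn -1
Racah Σ t=3..3: t=3:−1/288 = -1/288
⇒ 3j(5 2 3; 0 1 -1)² = 5/231, sgn -1
4πI² = N·(3j₀)²·(3jₘ)² = 250/693
I = +1·√(0.36075/4π) = 0.16943318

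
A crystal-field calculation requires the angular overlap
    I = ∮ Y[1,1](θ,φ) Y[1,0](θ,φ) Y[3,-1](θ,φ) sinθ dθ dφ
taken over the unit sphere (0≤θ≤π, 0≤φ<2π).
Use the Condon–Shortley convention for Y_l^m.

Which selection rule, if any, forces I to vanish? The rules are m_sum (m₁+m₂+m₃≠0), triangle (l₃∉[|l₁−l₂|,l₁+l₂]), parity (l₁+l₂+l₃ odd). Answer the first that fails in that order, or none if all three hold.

Σmᵢ = 0  ✓
l₃∈[|l₁−l₂|,l₁+l₂]=[0,2], have l₃=3  ✗
Σlᵢ = 5 ⇒ odd

triangle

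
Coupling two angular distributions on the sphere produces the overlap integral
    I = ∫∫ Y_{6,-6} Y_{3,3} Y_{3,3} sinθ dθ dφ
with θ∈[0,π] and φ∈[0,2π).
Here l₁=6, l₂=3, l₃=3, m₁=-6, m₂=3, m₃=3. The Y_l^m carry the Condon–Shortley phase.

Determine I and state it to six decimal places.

0.360342

Rules hold: Σm=0, L=12 even, 3≤3≤9.
N = 13·7·7 = 637
Δ = 6!·6!·0!/13! = 1/12012
Racah Σ t=3..3: t=3:−1/1296 = -1/1296
⇒ 3j(6 3 3; 0 0 0)² = 100/3003, sgn +1
Racah Σ t=6..6: t=6:+1/518400 = 1/518400
⇒ 3j(6 3 3; -6 3 3)² = 1/13, sgn +1
4πI² = N·(3j₀)²·(3jₘ)² = 700/429
I = +1·√(1.6317/4π) = 0.36034246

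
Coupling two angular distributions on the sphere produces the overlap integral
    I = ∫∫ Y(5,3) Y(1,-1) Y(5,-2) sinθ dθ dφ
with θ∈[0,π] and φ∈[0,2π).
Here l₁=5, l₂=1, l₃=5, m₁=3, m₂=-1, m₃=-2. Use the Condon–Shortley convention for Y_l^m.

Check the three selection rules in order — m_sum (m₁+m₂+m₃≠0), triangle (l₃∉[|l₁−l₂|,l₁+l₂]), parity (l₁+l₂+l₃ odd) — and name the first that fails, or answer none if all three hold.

parity

Σmᵢ = 0  ✓
l₃∈[|l₁−l₂|,l₁+l₂]=[4,6], have l₃=5  ✓
Σlᵢ = 11 ⇒ odd  ✗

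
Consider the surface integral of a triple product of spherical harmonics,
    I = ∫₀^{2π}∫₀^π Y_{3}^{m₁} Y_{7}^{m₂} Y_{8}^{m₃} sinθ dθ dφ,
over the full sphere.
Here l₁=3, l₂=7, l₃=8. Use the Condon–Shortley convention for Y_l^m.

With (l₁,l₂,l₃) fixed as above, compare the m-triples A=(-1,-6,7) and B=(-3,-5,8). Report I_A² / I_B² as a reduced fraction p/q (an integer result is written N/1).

13/30

Same 3,7,8: normalisation and zero-m 3j drop out of the ratio.
A: Δ: 2! 4! 12! / 19! → 1/5290740; sum: t=0:+1/1916006400 t=1:−1/2874009600 = 1/5748019200; 3j²(3 7 8; -1 -6 7) = Δ·Π!·Σ² = 13/5814  (sign -1)
B: Δ: 2! 4! 12! / 19! → 1/5290740; sum: t=2:+1/22992076800 = 1/22992076800; 3j²(3 7 8; -3 -5 8) = Δ·Π!·Σ² = 5/969  (sign +1)
I_A²/I_B² = (13/5814)/(5/969) = 13/30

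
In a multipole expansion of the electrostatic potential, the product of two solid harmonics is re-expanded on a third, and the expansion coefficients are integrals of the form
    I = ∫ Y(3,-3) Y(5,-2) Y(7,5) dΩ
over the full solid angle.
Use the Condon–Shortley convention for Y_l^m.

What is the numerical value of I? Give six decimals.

0.000000

l₁+l₂+l₃=15 is odd: 3j(l;000)=0 ⇒ I=0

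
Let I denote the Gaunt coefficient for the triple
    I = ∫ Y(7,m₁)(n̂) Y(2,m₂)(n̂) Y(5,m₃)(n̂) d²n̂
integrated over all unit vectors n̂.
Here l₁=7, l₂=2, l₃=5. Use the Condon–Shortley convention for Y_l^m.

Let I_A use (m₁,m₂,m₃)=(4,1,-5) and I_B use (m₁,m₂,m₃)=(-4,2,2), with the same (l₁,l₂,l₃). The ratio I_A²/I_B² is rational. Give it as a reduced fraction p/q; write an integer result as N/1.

1/30

l's match ⇒ only the (l;m) 3-j factors differ between A and B.
A: triangle coeff Δ(7,2,5) = 1/15015; Σ_t [3,3]: t=3:−1/21772800 = -1/21772800; (3j)²=1/1365 [(7 2 5; 4 1 -5)], sign=-1
B: triangle coeff Δ(7,2,5) = 1/15015; Σ_t [4,4]: t=4:+1/725760 = 1/725760; (3j)²=2/91 [(7 2 5; -4 2 2)], sign=-1
I_A²/I_B² = (1/1365)/(2/91) = 1/30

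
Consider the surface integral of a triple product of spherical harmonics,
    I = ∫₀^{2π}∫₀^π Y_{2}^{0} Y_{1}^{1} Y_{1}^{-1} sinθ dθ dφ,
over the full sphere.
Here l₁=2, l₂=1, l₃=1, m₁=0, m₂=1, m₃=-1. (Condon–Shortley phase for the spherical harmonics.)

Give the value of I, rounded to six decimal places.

0.126157

Rules hold: Σm=0, L=4 even, 1≤1≤3.
N = 5·3·3 = 45
Δ = 2!·2!·0!/5! = 1/30
Racah Σ t=1..1: t=1:−1/1 = -1/1
⇒ 3j(2 1 1; 0 0 0)² = 2/15, sgn +1
Racah Σ t=2..2: t=2:+1/4 = 1/4
⇒ 3j(2 1 1; 0 1 -1)² = 1/30, sgn +1
4πI² = N·(3j₀)²·(3jₘ)² = 1/5
I = +1·√(0.2/4π) = 0.12615663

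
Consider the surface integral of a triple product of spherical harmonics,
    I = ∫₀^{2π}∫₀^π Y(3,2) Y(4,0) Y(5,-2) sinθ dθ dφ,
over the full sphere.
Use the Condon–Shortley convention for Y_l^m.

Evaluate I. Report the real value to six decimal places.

-0.065427

Checks pass: Σm=0; 12 even; l₃=5∈[1,7].
(2·3+1)(2·4+1)(2·5+1) = 693
Δ: 2! 4! 6! / 13! → 1/180180
sum: t=0:+1/576 t=1:−1/144 t=2:+1/576 = -1/288
3j²(3 4 5; 0 0 0) = Δ·Π!·Σ² = 20/1001  (sign +1)
sum: t=0:+1/576 t=1:−1/864 = 1/1728
3j²(3 4 5; 2 0 -2) = Δ·Π!·Σ² = 5/1287  (sign -1)
combine: 4πI² = 693·20/1001·5/1287 = 100/1859
take √, sign -1: I = -0.06542675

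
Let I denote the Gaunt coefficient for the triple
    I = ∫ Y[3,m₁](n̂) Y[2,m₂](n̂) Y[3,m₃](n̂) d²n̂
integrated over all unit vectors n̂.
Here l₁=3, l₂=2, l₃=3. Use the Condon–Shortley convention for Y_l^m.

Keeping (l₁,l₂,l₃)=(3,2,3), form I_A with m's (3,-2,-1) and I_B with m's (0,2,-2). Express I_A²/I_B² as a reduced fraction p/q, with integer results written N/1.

1/2

Shared (l₁,l₂,l₃)=(3,2,3): N and (l;000)² cancel in I_A²/I_B².
A: Δ = 2!·4!·2!/9! = 1/3780; Racah Σ t=0..0: t=0:+1/96 = 1/96; ⇒ 3j(3 2 3; 3 -2 -1)² = 1/42, sgn +1
B: Δ = 2!·4!·2!/9! = 1/3780; Racah Σ t=2..2: t=2:+1/24 = 1/24; ⇒ 3j(3 2 3; 0 2 -2)² = 1/21, sgn -1
I_A²/I_B² = (1/42)/(1/21) = 1/2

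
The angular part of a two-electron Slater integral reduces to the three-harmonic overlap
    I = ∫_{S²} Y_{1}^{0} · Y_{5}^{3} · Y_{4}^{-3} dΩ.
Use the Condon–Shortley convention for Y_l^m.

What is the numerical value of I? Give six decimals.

-0.196426

Checks pass: Σm=0; 10 even; l₃=4∈[4,6].
(2·1+1)(2·5+1)(2·4+1) = 297
Δ: 2! 0! 8! / 11! → 1/495
sum: t=1:−1/576 = -1/576
3j²(1 5 4; 0 0 0) = Δ·Π!·Σ² = 5/99  (sign -1)
sum: t=1:−1/5040 = -1/5040
3j²(1 5 4; 0 3 -3) = Δ·Π!·Σ² = 16/495  (sign +1)
combine: 4πI² = 297·5/99·16/495 = 16/33
take √, sign -1: I = -0.19642560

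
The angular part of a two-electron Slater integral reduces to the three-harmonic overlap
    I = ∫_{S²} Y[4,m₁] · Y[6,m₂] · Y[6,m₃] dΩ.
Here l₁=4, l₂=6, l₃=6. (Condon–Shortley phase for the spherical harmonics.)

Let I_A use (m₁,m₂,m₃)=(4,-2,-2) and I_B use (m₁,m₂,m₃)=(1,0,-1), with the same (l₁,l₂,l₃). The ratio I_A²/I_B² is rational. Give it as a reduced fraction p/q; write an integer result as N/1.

l's match ⇒ only the (l;m) 3-j factors differ between A and B.
A: triangle coeff Δ(4,6,6) = 1/15315300; Σ_t [0,0]: t=0:+1/331776 = 1/331776; (3j)²=490/21879 [(4 6 6; 4 -2 -2)], sign=+1
B: triangle coeff Δ(4,6,6) = 1/15315300; Σ_t [0,3]: t=0:+1/207360 t=1:−1/17280 t=2:+1/13824 t=3:−1/103680 = 1/103680; (3j)²=10/7293 [(4 6 6; 1 0 -1)], sign=-1
I_A²/I_B² = (490/21879)/(10/7293) = 49/3

49/3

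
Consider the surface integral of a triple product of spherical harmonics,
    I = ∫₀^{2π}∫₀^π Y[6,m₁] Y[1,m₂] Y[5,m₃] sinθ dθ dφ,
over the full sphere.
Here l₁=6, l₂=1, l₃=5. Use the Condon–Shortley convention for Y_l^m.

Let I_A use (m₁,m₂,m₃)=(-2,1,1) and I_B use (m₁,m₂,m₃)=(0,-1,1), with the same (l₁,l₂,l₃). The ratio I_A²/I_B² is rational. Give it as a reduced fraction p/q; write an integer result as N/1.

l's match ⇒ only the (l;m) 3-j factors differ between A and B.
A: triangle coeff Δ(6,1,5) = 1/858; Σ_t [2,2]: t=2:+1/34560 = 1/34560; (3j)²=14/429 [(6 1 5; -2 1 1)], sign=+1
B: triangle coeff Δ(6,1,5) = 1/858; Σ_t [0,0]: t=0:+1/34560 = 1/34560; (3j)²=5/286 [(6 1 5; 0 -1 1)], sign=+1
I_A²/I_B² = (14/429)/(5/286) = 28/15

28/15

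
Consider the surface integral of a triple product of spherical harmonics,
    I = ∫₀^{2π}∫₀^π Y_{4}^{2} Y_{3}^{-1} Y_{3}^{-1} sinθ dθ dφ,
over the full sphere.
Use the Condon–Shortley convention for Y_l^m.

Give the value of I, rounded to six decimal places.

Rules hold: Σm=0, L=10 even, 1≤3≤7.
N = 9·7·7 = 441
Δ = 4!·4!·2!/11! = 1/34650
Racah Σ t=1..3: t=1:−1/72 t=2:+1/16 t=3:−1/72 = 5/144
⇒ 3j(4 3 3; 0 0 0)² = 2/77, sgn -1
Racah Σ t=0..2: t=0:+1/192 t=1:−1/36 t=2:+1/192 = -5/288
⇒ 3j(4 3 3; 2 -1 -1)² = 20/693, sgn -1
4πI² = N·(3j₀)²·(3jₘ)² = 40/121
I = +1·√(0.330579/4π) = 0.16219310

0.162193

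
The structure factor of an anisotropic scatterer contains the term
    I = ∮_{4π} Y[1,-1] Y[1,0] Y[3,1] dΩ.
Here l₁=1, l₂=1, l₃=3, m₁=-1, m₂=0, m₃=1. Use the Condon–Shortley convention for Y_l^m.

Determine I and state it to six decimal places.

0.000000

l₃=3 ∉ [0,2] — triangle fails ⇒ I = 0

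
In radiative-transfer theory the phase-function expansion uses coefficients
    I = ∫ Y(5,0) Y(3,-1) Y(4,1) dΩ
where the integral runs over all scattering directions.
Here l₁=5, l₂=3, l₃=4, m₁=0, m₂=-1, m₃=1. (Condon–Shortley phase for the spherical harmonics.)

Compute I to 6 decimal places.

-0.009577

Rules hold: Σm=0, L=12 even, 2≤4≤8.
N = 11·7·9 = 693
Δ = 4!·6!·2!/13! = 1/180180
Racah Σ t=1..3: t=1:−1/576 t=2:+1/144 t=3:−1/576 = 1/288
⇒ 3j(5 3 4; 0 0 0)² = 20/1001, sgn +1
Racah Σ t=0..2: t=0:+1/5760 t=1:−1/288 t=2:+1/288 = 1/5760
⇒ 3j(5 3 4; 0 -1 1)² = 1/12012, sgn -1
4πI² = N·(3j₀)²·(3jₘ)² = 15/13013
I = -1·√(0.00115269/4π) = -0.00957750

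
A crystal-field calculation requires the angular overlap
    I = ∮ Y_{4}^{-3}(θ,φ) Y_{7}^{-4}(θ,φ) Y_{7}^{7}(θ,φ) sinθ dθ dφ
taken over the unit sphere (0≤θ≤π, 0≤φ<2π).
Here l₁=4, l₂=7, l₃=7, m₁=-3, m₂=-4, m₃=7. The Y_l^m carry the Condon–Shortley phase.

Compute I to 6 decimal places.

m-sum 0 ✓  L=18 even ✓  3≤7≤11 ✓
Π(2lᵢ+1) = 9×15×15 = 2025
triangle coeff Δ(4,7,7) = 1/58198140
Σ_t [0,4]: t=0:+1/17418240 t=1:−1/622080 t=2:+1/230400 t=3:−1/622080 t=4:+1/17418240 = 1/806400
(3j)²=2268/230945 [(4 7 7; 0 0 0)], sign=-1
Σ_t [3,3]: t=3:−1/522547200 = -1/522547200
(3j)²=77/11628 [(4 7 7; -3 -4 7)], sign=-1
⇒ 4πI² = 178605/1356277
I = (+1)√(178605/1356277/(4π)) = 0.10236881

0.102369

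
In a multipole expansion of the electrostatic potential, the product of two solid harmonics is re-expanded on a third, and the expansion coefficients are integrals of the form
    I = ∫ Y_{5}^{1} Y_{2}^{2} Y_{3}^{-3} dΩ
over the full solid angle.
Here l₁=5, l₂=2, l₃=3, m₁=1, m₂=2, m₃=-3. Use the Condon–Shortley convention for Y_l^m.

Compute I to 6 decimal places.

m-sum 0 ✓  L=10 even ✓  3≤3≤7 ✓
Π(2lᵢ+1) = 11×5×7 = 385
triangle coeff Δ(5,2,3) = 1/2310
Σ_t [2,2]: t=2:+1/144 = 1/144
(3j)²=10/231 [(5 2 3; 0 0 0)], sign=-1
Σ_t [4,4]: t=4:+1/17280 = 1/17280
(3j)²=1/2310 [(5 2 3; 1 2 -3)], sign=+1
⇒ 4πI² = 5/693
I = (-1)√(5/693/(4π)) = -0.02396147

-0.023961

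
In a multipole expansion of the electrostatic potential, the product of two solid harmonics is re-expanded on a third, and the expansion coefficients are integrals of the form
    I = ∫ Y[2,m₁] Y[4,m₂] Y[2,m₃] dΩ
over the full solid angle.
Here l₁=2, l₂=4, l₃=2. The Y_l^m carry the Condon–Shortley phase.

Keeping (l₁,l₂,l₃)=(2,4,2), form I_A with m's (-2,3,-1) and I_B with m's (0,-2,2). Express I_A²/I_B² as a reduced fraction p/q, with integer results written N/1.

Same 2,4,2: normalisation and zero-m 3j drop out of the ratio.
A: Δ: 4! 0! 4! / 9! → 1/630; sum: t=4:+1/144 = 1/144; 3j²(2 4 2; -2 3 -1) = Δ·Π!·Σ² = 1/18  (sign -1)
B: Δ: 4! 0! 4! / 9! → 1/630; sum: t=2:+1/96 = 1/96; 3j²(2 4 2; 0 -2 2) = Δ·Π!·Σ² = 1/42  (sign +1)
I_A²/I_B² = (1/18)/(1/42) = 7/3

7/3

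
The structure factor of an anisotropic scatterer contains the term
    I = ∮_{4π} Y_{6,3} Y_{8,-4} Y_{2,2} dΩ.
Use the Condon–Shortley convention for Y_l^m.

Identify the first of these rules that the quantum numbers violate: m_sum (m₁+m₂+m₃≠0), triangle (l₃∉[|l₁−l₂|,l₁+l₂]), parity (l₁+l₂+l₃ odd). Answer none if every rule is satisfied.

m₁+m₂+m₃ = 3 − 4 + 2 = 1  ✗
triangle: |6−8|=2 ≤ l₃=2 ≤ 6+8=14
parity: l₁+l₂+l₃ = 16 is even

m_sum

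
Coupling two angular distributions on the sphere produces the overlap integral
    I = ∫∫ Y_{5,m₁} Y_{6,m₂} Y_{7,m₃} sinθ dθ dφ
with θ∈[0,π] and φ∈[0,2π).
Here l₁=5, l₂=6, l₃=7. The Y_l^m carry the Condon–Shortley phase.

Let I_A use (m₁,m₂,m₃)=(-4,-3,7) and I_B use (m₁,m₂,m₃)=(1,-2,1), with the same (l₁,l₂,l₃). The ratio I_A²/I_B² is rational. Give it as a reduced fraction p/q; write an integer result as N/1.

l's match ⇒ only the (l;m) 3-j factors differ between A and B.
A: triangle coeff Δ(5,6,7) = 1/174594420; Σ_t [3,3]: t=3:−1/174182400 = -1/174182400; (3j)²=21/1615 [(5 6 7; -4 -3 7)], sign=-1
B: triangle coeff Δ(5,6,7) = 1/174594420; Σ_t [0,4]: t=0:+1/663552 t=1:−1/155520 t=2:+1/276480 t=3:−1/3628800 t=4:+1/696729600 = -367/232243200; (3j)²=134689/19399380 [(5 6 7; 1 -2 1)], sign=-1
I_A²/I_B² = (21/1615)/(134689/19399380) = 252252/134689

252252/134689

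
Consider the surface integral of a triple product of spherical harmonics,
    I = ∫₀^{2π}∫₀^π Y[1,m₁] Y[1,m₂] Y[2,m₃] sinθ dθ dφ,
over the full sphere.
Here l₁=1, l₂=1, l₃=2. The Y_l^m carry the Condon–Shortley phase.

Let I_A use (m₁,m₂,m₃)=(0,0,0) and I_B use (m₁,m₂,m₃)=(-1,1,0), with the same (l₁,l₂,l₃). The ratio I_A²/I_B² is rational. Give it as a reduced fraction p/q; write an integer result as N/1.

Shared (l₁,l₂,l₃)=(1,1,2): N and (l;000)² cancel in I_A²/I_B².
A: Δ = 0!·2!·2!/5! = 1/30; Racah Σ t=0..0: t=0:+1/1 = 1/1; ⇒ 3j(1 1 2; 0 0 0)² = 2/15, sgn +1
B: Δ = 0!·2!·2!/5! = 1/30; Racah Σ t=0..0: t=0:+1/4 = 1/4; ⇒ 3j(1 1 2; -1 1 0)² = 1/30, sgn +1
I_A²/I_B² = (2/15)/(1/30) = 4/1

4/1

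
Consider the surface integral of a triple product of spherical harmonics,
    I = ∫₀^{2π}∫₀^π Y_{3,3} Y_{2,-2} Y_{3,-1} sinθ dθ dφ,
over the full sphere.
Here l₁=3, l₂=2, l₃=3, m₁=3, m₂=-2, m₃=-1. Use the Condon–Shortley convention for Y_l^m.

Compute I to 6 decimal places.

0.132981

Rules hold: Σm=0, L=8 even, 1≤3≤5.
N = 7·5·7 = 245
Δ = 2!·4!·2!/9! = 1/3780
Racah Σ t=0..2: t=0:+1/24 t=1:−1/4 t=2:+1/24 = -1/6
⇒ 3j(3 2 3; 0 0 0)² = 4/105, sgn +1
Racah Σ t=0..0: t=0:+1/96 = 1/96
⇒ 3j(3 2 3; 3 -2 -1)² = 1/42, sgn +1
4πI² = N·(3j₀)²·(3jₘ)² = 2/9
I = +1·√(0.222222/4π) = 0.13298076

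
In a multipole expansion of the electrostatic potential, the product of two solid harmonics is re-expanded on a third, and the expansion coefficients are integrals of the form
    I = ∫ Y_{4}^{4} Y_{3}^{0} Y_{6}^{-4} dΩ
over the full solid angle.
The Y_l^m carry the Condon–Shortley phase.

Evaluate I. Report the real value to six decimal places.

0.000000

L=13 odd ⇒ parity kills the (l;000) factor ⇒ I = 0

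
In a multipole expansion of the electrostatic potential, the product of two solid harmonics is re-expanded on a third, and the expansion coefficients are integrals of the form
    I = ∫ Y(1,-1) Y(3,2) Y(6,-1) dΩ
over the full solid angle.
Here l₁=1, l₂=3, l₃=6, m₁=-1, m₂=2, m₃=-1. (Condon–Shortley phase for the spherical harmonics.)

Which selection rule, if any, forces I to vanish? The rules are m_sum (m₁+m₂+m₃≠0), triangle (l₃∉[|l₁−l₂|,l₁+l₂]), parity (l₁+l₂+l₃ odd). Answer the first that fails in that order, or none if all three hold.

triangle

Σmᵢ = 0  ✓
l₃∈[|l₁−l₂|,l₁+l₂]=[2,4], have l₃=6  ✗
Σlᵢ = 10 ⇒ even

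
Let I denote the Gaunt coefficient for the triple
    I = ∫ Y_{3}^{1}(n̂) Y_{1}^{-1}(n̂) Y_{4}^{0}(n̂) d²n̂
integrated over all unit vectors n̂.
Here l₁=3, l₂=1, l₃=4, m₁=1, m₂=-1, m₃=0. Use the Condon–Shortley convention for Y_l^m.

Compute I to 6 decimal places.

Rules hold: Σm=0, L=8 even, 2≤4≤4.
N = 7·3·9 = 189
Δ = 0!·6!·2!/9! = 1/252
Racah Σ t=0..0: t=0:+1/36 = 1/36
⇒ 3j(3 1 4; 0 0 0)² = 4/63, sgn +1
Racah Σ t=0..0: t=0:+1/96 = 1/96
⇒ 3j(3 1 4; 1 -1 0)² = 1/42, sgn +1
4πI² = N·(3j₀)²·(3jₘ)² = 2/7
I = +1·√(0.285714/4π) = 0.15078601

0.150786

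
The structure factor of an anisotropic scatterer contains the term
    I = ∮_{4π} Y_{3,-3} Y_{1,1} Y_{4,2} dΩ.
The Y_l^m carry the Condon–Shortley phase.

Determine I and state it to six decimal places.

Rules hold: Σm=0, L=8 even, 2≤4≤4.
N = 7·3·9 = 189
Δ = 0!·6!·2!/9! = 1/252
Racah Σ t=0..0: t=0:+1/36 = 1/36
⇒ 3j(3 1 4; 0 0 0)² = 4/63, sgn +1
Racah Σ t=0..0: t=0:+1/1440 = 1/1440
⇒ 3j(3 1 4; -3 1 2)² = 1/252, sgn +1
4πI² = N·(3j₀)²·(3jₘ)² = 1/21
I = +1·√(0.047619/4π) = 0.06155813

0.061558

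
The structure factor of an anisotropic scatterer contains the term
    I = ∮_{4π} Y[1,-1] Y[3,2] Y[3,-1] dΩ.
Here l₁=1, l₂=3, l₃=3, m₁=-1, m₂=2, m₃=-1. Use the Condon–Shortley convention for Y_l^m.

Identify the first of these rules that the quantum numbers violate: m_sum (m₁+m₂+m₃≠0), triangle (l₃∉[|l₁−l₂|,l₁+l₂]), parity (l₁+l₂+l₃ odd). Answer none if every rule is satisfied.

azimuthal sum: -1 + 2 − 1 = 0  ✓
2 ≤ 3 ≤ 4 (triangle on l)  ✓
L = 1 + 3 + 3 = 7 (odd)  ✗

parity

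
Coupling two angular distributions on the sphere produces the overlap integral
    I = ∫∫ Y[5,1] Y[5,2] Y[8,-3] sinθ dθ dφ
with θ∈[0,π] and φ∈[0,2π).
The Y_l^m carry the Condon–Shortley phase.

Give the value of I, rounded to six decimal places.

-0.105670

Rules hold: Σm=0, L=18 even, 0≤8≤10.
N = 11·11·17 = 2057
Δ = 2!·8!·8!/19! = 1/37413090
Racah Σ t=0..2: t=0:+1/1036800 t=1:−1/331776 t=2:+1/1036800 = -1/921600
⇒ 3j(5 5 8; 0 0 0)² = 490/46189, sgn -1
Racah Σ t=0..2: t=0:+1/5806080 t=1:−1/1036800 t=2:+1/2073600 = -1/3225600
⇒ 3j(5 5 8; 1 2 -3)² = 27/4199, sgn +1
4πI² = N·(3j₀)²·(3jₘ)² = 145530/1037153
I = -1·√(0.140317/4π) = -0.10566956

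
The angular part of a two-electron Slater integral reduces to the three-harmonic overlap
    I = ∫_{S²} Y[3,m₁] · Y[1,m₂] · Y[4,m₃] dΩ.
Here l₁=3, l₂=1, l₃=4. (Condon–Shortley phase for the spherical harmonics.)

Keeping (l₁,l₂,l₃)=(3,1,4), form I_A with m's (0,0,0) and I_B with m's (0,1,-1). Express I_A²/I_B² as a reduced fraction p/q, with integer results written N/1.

Same 3,1,4: normalisation and zero-m 3j drop out of the ratio.
A: Δ: 0! 6! 2! / 9! → 1/252; sum: t=0:+1/36 = 1/36; 3j²(3 1 4; 0 0 0) = Δ·Π!·Σ² = 4/63  (sign +1)
B: Δ: 0! 6! 2! / 9! → 1/252; sum: t=0:+1/72 = 1/72; 3j²(3 1 4; 0 1 -1) = Δ·Π!·Σ² = 5/126  (sign -1)
I_A²/I_B² = (4/63)/(5/126) = 8/5

8/5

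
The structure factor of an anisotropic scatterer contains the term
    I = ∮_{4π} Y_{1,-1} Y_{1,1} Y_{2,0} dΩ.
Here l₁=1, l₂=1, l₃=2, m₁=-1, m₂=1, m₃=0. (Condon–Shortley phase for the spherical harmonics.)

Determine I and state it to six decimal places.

0.126157

m-sum 0 ✓  L=4 even ✓  0≤2≤2 ✓
Π(2lᵢ+1) = 3×3×5 = 45
triangle coeff Δ(1,1,2) = 1/30
Σ_t [0,0]: t=0:+1/1 = 1/1
(3j)²=2/15 [(1 1 2; 0 0 0)], sign=+1
Σ_t [0,0]: t=0:+1/4 = 1/4
(3j)²=1/30 [(1 1 2; -1 1 0)], sign=+1
⇒ 4πI² = 1/5
I = (+1)√(1/5/(4π)) = 0.12615663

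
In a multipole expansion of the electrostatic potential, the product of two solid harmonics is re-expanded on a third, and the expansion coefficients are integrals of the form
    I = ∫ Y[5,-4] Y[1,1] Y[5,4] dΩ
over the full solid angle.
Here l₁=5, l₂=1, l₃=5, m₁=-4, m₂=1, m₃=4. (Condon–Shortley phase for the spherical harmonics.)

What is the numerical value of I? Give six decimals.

0.000000

Σmᵢ = 1 ≠ 0, so the φ-integral vanishes; I = 0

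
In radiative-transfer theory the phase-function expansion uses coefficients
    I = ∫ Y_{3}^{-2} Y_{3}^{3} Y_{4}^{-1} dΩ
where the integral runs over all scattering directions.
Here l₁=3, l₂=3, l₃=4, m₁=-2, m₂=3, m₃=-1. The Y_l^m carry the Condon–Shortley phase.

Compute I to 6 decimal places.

m-sum 0 ✓  L=10 even ✓  0≤4≤6 ✓
Π(2lᵢ+1) = 7×7×9 = 441
triangle coeff Δ(3,3,4) = 1/34650
Σ_t [0,2]: t=0:+1/72 t=1:−1/16 t=2:+1/72 = -5/144
(3j)²=2/77 [(3 3 4; 0 0 0)], sign=-1
Σ_t [2,2]: t=2:+1/288 = 1/288
(3j)²=5/231 [(3 3 4; -2 3 -1)], sign=-1
⇒ 4πI² = 30/121
I = (+1)√(30/121/(4π)) = 0.14046335

0.140463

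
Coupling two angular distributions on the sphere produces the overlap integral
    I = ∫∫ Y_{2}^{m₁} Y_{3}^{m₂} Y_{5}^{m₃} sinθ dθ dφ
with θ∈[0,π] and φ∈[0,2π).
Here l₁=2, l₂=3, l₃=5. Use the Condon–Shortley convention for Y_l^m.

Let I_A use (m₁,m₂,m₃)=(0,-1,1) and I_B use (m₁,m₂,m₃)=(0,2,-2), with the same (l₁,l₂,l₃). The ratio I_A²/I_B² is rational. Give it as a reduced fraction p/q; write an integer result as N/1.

10/7

l's match ⇒ only the (l;m) 3-j factors differ between A and B.
A: triangle coeff Δ(2,3,5) = 1/2310; Σ_t [0,0]: t=0:+1/192 = 1/192; (3j)²=3/77 [(2 3 5; 0 -1 1)], sign=+1
B: triangle coeff Δ(2,3,5) = 1/2310; Σ_t [0,0]: t=0:+1/480 = 1/480; (3j)²=3/110 [(2 3 5; 0 2 -2)], sign=-1
I_A²/I_B² = (3/77)/(3/110) = 10/7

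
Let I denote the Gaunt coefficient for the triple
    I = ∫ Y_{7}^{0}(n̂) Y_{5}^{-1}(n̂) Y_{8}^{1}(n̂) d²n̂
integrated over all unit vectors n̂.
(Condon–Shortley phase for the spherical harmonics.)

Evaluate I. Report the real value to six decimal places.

Checks pass: Σm=0; 20 even; l₃=8∈[2,12].
(2·7+1)(2·5+1)(2·8+1) = 2805
Δ: 4! 10! 6! / 21! → 1/814773960
sum: t=0:+1/87091200 t=1:−1/4976640 t=2:+1/2073600 t=3:−1/4976640 t=4:+1/87091200 = 1/9676800
3j²(7 5 8; 0 0 0) = Δ·Π!·Σ² = 360/46189  (sign +1)
sum: t=0:+1/34836480 t=1:−1/3732480 t=2:+1/2764800 t=3:−1/12441600 t=4:+1/522547200 = 23/522547200
3j²(7 5 8; 0 -1 1) = Δ·Π!·Σ² = 529/277134  (sign -1)
combine: 4πI² = 2805·360/46189·529/277134 = 476100/11408683
take √, sign -1: I = -0.05762705

-0.057627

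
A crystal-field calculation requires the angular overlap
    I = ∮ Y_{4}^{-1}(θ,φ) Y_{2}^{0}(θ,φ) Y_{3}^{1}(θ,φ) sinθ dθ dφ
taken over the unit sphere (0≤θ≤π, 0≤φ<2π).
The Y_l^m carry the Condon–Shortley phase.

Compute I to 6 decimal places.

0.000000

Σlᵢ=9 odd — θ-integrand is odd under cosθ→−cosθ; I=0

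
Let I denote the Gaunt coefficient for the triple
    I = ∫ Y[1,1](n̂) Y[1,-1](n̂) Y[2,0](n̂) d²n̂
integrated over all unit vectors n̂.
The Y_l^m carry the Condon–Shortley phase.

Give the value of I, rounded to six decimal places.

0.126157

m-sum 0 ✓  L=4 even ✓  0≤2≤2 ✓
Π(2lᵢ+1) = 3×3×5 = 45
triangle coeff Δ(1,1,2) = 1/30
Σ_t [0,0]: t=0:+1/1 = 1/1
(3j)²=2/15 [(1 1 2; 0 0 0)], sign=+1
Σ_t [0,0]: t=0:+1/4 = 1/4
(3j)²=1/30 [(1 1 2; 1 -1 0)], sign=+1
⇒ 4πI² = 1/5
I = (+1)√(1/5/(4π)) = 0.12615663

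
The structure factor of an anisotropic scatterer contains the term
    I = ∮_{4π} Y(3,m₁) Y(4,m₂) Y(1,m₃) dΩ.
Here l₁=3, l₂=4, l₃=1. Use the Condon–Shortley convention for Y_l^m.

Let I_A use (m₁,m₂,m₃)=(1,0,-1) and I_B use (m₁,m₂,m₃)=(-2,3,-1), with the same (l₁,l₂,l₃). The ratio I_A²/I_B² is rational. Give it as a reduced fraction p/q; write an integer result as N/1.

2/7

Shared (l₁,l₂,l₃)=(3,4,1): N and (l;000)² cancel in I_A²/I_B².
A: Δ = 6!·0!·2!/9! = 1/252; Racah Σ t=2..2: t=2:+1/96 = 1/96; ⇒ 3j(3 4 1; 1 0 -1)² = 1/42, sgn +1
B: Δ = 6!·0!·2!/9! = 1/252; Racah Σ t=5..5: t=5:−1/240 = -1/240; ⇒ 3j(3 4 1; -2 3 -1)² = 1/12, sgn -1
I_A²/I_B² = (1/42)/(1/12) = 2/7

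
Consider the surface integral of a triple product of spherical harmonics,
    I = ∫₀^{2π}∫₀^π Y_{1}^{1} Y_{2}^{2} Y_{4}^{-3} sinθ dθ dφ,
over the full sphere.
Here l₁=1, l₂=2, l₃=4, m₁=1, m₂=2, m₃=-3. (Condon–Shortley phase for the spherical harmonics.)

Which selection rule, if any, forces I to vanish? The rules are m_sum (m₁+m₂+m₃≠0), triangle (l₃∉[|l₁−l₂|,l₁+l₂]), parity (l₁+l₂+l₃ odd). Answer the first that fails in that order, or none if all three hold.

triangle

Σmᵢ = 0  ✓
l₃∈[|l₁−l₂|,l₁+l₂]=[1,3], have l₃=4  ✗
Σlᵢ = 7 ⇒ odd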